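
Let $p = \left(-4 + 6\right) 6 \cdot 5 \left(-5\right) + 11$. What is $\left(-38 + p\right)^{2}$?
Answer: $106929$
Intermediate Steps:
$p = -289$ ($p = 2 \cdot 30 \left(-5\right) + 11 = 2 \left(-150\right) + 11 = -300 + 11 = -289$)
$\left(-38 + p\right)^{2} = \left(-38 - 289\right)^{2} = \left(-327\right)^{2} = 106929$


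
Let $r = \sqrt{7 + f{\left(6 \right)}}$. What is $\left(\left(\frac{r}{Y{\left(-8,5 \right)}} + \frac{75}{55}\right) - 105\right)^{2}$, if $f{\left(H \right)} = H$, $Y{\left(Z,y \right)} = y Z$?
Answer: $\frac{2079361573}{193600} + \frac{57 \sqrt{13}}{11} \approx 10759.0$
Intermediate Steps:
$Y{\left(Z,y \right)} = Z y$
$r = \sqrt{13}$ ($r = \sqrt{7 + 6} = \sqrt{13} \approx 3.6056$)
$\left(\left(\frac{r}{Y{\left(-8,5 \right)}} + \frac{75}{55}\right) - 105\right)^{2} = \left(\left(\frac{\sqrt{13}}{\left(-8\right) 5} + \frac{75}{55}\right) - 105\right)^{2} = \left(\left(\frac{\sqrt{13}}{-40} + 75 \cdot \frac{1}{55}\right) - 105\right)^{2} = \left(\left(\sqrt{13} \left(- \frac{1}{40}\right) + \frac{15}{11}\right) - 105\right)^{2} = \left(\left(- \frac{\sqrt{13}}{40} + \frac{15}{11}\right) - 105\right)^{2} = \left(\left(\frac{15}{11} - \frac{\sqrt{13}}{40}\right) - 105\right)^{2} = \left(- \frac{1140}{11} - \frac{\sqrt{13}}{40}\right)^{2}$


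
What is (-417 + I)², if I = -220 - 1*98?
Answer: 540225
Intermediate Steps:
I = -318 (I = -220 - 98 = -318)
(-417 + I)² = (-417 - 318)² = (-735)² = 540225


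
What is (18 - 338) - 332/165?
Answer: -53132/165 ≈ -322.01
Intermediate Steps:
(18 - 338) - 332/165 = -320 - 332*1/165 = -320 - 332/165 = -53132/165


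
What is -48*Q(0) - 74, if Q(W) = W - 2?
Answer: 22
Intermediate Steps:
Q(W) = -2 + W
-48*Q(0) - 74 = -48*(-2 + 0) - 74 = -48*(-2) - 74 = 96 - 74 = 22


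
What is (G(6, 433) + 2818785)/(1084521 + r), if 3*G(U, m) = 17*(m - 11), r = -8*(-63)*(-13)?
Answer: 8463529/3233907 ≈ 2.6171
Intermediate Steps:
r = -6552 (r = 504*(-13) = -6552)
G(U, m) = -187/3 + 17*m/3 (G(U, m) = (17*(m - 11))/3 = (17*(-11 + m))/3 = (-187 + 17*m)/3 = -187/3 + 17*m/3)
(G(6, 433) + 2818785)/(1084521 + r) = ((-187/3 + (17/3)*433) + 2818785)/(1084521 - 6552) = ((-187/3 + 7361/3) + 2818785)/1077969 = (7174/3 + 2818785)*(1/1077969) = (8463529/3)*(1/1077969) = 8463529/3233907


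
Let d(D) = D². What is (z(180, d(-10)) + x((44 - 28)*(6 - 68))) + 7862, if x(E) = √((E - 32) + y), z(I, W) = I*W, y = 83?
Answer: 25862 + I*√941 ≈ 25862.0 + 30.676*I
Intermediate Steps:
x(E) = √(51 + E) (x(E) = √((E - 32) + 83) = √((-32 + E) + 83) = √(51 + E))
(z(180, d(-10)) + x((44 - 28)*(6 - 68))) + 7862 = (180*(-10)² + √(51 + (44 - 28)*(6 - 68))) + 7862 = (180*100 + √(51 + 16*(-62))) + 7862 = (18000 + √(51 - 992)) + 7862 = (18000 + √(-941)) + 7862 = (18000 + I*√941) + 7862 = 25862 + I*√941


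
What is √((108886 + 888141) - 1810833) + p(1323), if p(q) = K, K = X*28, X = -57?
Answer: -1596 + I*√813806 ≈ -1596.0 + 902.11*I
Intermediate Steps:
K = -1596 (K = -57*28 = -1596)
p(q) = -1596
√((108886 + 888141) - 1810833) + p(1323) = √((108886 + 888141) - 1810833) - 1596 = √(997027 - 1810833) - 1596 = √(-813806) - 1596 = I*√813806 - 1596 = -1596 + I*√813806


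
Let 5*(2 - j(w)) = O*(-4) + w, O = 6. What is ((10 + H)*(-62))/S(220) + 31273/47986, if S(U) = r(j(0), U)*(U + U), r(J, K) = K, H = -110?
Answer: 8311849/11612612 ≈ 0.71576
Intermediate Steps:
j(w) = 34/5 - w/5 (j(w) = 2 - (6*(-4) + w)/5 = 2 - (-24 + w)/5 = 2 + (24/5 - w/5) = 34/5 - w/5)
S(U) = 2*U**2 (S(U) = U*(U + U) = U*(2*U) = 2*U**2)
((10 + H)*(-62))/S(220) + 31273/47986 = ((10 - 110)*(-62))/((2*220**2)) + 31273/47986 = (-100*(-62))/((2*48400)) + 31273*(1/47986) = 6200/96800 + 31273/47986 = 6200*(1/96800) + 31273/47986 = 31/484 + 31273/47986 = 8311849/11612612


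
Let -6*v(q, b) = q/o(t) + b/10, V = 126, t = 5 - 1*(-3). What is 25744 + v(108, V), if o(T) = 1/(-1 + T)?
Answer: 256159/10 ≈ 25616.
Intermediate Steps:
t = 8 (t = 5 + 3 = 8)
v(q, b) = -7*q/6 - b/60 (v(q, b) = -(q/(1/(-1 + 8)) + b/10)/6 = -(q/(1/7) + b*(1/10))/6 = -(q/(1/7) + b/10)/6 = -(q*7 + b/10)/6 = -(7*q + b/10)/6 = -7*q/6 - b/60)
25744 + v(108, V) = 25744 + (-7/6*108 - 1/60*126) = 25744 + (-126 - 21/10) = 25744 - 1281/10 = 256159/10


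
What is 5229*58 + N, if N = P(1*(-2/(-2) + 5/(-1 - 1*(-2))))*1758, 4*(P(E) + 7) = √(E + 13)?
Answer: 290976 + 879*√19/2 ≈ 2.9289e+5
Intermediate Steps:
P(E) = -7 + √(13 + E)/4 (P(E) = -7 + √(E + 13)/4 = -7 + √(13 + E)/4)
N = -12306 + 879*√19/2 (N = (-7 + √(13 + 1*(-2/(-2) + 5/(-1 - 1*(-2))))/4)*1758 = (-7 + √(13 + 1*(-2*(-½) + 5/(-1 + 2)))/4)*1758 = (-7 + √(13 + 1*(1 + 5/1))/4)*1758 = (-7 + √(13 + 1*(1 + 5*1))/4)*1758 = (-7 + √(13 + 1*(1 + 5))/4)*1758 = (-7 + √(13 + 1*6)/4)*1758 = (-7 + √(13 + 6)/4)*1758 = (-7 + √19/4)*1758 = -12306 + 879*√19/2 ≈ -10390.)
5229*58 + N = 5229*58 + (-12306 + 879*√19/2) = 303282 + (-12306 + 879*√19/2) = 290976 + 879*√19/2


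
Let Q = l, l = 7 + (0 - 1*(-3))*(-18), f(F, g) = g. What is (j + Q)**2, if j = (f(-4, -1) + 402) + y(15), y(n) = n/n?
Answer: 126025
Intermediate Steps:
y(n) = 1
j = 402 (j = (-1 + 402) + 1 = 401 + 1 = 402)
l = -47 (l = 7 + (0 + 3)*(-18) = 7 + 3*(-18) = 7 - 54 = -47)
Q = -47
(j + Q)**2 = (402 - 47)**2 = 355**2 = 126025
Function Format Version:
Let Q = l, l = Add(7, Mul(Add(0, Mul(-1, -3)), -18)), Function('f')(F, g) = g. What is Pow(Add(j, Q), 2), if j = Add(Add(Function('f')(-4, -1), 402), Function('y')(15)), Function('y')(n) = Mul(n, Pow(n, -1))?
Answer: 126025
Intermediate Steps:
Function('y')(n) = 1
j = 402 (j = Add(Add(-1, 402), 1) = Add(401, 1) = 402)
l = -47 (l = Add(7, Mul(Add(0, 3), -18)) = Add(7, Mul(3, -18)) = Add(7, -54) = -47)
Q = -47
Pow(Add(j, Q), 2) = Pow(Add(402, -47), 2) = Pow(355, 2) = 126025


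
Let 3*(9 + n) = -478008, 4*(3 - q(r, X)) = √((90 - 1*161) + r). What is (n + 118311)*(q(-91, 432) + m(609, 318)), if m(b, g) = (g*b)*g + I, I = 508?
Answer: -2527079997918 + 184653*I*√2/2 ≈ -2.5271e+12 + 1.3057e+5*I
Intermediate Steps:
q(r, X) = 3 - √(-71 + r)/4 (q(r, X) = 3 - √((90 - 1*161) + r)/4 = 3 - √((90 - 161) + r)/4 = 3 - √(-71 + r)/4)
n = -159345 (n = -9 + (⅓)*(-478008) = -9 - 159336 = -159345)
m(b, g) = 508 + b*g² (m(b, g) = (g*b)*g + 508 = (b*g)*g + 508 = b*g² + 508 = 508 + b*g²)
(n + 118311)*(q(-91, 432) + m(609, 318)) = (-159345 + 118311)*((3 - √(-71 - 91)/4) + (508 + 609*318²)) = -41034*((3 - 9*I*√2/4) + (508 + 609*101124)) = -41034*((3 - 9*I*√2/4) + (508 + 61584516)) = -41034*((3 - 9*I*√2/4) + 61585024) = -41034*(61585027 - 9*I*√2/4) = -2527079997918 + 184653*I*√2/2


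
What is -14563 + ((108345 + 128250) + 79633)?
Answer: 301665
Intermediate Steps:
-14563 + ((108345 + 128250) + 79633) = -14563 + (236595 + 79633) = -14563 + 316228 = 301665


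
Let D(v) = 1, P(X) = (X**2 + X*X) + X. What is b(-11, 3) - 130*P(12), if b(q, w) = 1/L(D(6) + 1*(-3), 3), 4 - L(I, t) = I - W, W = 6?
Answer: -467999/12 ≈ -39000.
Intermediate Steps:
P(X) = X + 2*X**2 (P(X) = (X**2 + X**2) + X = 2*X**2 + X = X + 2*X**2)
L(I, t) = 10 - I (L(I, t) = 4 - (I - 1*6) = 4 - (I - 6) = 4 - (-6 + I) = 4 + (6 - I) = 10 - I)
b(q, w) = 1/12 (b(q, w) = 1/(10 - (1 + 1*(-3))) = 1/(10 - (1 - 3)) = 1/(10 - 1*(-2)) = 1/(10 + 2) = 1/12)
b(-11, 3) - 130*P(12) = 1/12 - 1560*(1 + 2*12) = 1/12 - 1560*(1 + 24) = 1/12 - 1560*25 = 1/12 - 130*300 = 1/12 - 39000 = -467999/12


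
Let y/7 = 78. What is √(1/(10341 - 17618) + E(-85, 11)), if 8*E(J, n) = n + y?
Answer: √58991451674/29108 ≈ 8.3441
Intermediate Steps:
y = 546 (y = 7*78 = 546)
E(J, n) = 273/4 + n/8 (E(J, n) = (n + 546)/8 = (546 + n)/8 = 273/4 + n/8)
√(1/(10341 - 17618) + E(-85, 11)) = √(1/(10341 - 17618) + (273/4 + (⅛)*11)) = √(1/(-7277) + (273/4 + 11/8)) = √(-1/7277 + 557/8) = √(4053281/58216) = √58991451674/29108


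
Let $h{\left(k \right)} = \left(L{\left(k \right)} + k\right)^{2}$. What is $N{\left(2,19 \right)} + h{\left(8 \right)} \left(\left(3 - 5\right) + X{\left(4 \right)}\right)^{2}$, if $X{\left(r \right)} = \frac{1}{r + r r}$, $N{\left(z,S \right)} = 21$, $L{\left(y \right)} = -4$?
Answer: $\frac{2046}{25} \approx 81.84$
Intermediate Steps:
$h{\left(k \right)} = \left(-4 + k\right)^{2}$
$X{\left(r \right)} = \frac{1}{r + r^{2}}$
$N{\left(2,19 \right)} + h{\left(8 \right)} \left(\left(3 - 5\right) + X{\left(4 \right)}\right)^{2} = 21 + \left(-4 + 8\right)^{2} \left(\left(3 - 5\right) + \frac{1}{4 \left(1 + 4\right)}\right)^{2} = 21 + 4^{2} \left(-2 + \frac{1}{4 \cdot 5}\right)^{2} = 21 + 16 \left(-2 + \frac{1}{4} \cdot \frac{1}{5}\right)^{2} = 21 + 16 \left(-2 + \frac{1}{20}\right)^{2} = 21 + 16 \left(- \frac{39}{20}\right)^{2} = 21 + 16 \cdot \frac{1521}{400} = 21 + \frac{1521}{25} = \frac{2046}{25}$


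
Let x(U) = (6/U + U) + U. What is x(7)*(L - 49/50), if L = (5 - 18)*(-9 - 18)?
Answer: 910052/175 ≈ 5200.3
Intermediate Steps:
x(U) = 2*U + 6/U (x(U) = (U + 6/U) + U = 2*U + 6/U)
L = 351 (L = -13*(-27) = 351)
x(7)*(L - 49/50) = (2*7 + 6/7)*(351 - 49/50) = (14 + 6*(⅐))*(351 - 49*1/50) = (14 + 6/7)*(351 - 49/50) = (104/7)*(17501/50) = 910052/175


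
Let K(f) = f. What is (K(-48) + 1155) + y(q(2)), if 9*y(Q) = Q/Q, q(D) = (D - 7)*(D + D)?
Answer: 9964/9 ≈ 1107.1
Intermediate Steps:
q(D) = 2*D*(-7 + D) (q(D) = (-7 + D)*(2*D) = 2*D*(-7 + D))
y(Q) = ⅑ (y(Q) = (Q/Q)/9 = (⅑)*1 = ⅑)
(K(-48) + 1155) + y(q(2)) = (-48 + 1155) + ⅑ = 1107 + ⅑ = 9964/9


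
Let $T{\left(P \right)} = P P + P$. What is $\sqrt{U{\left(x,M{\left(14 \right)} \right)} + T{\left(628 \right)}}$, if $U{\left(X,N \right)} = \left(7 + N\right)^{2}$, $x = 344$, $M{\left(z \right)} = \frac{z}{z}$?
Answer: $2 \sqrt{98769} \approx 628.55$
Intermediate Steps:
$M{\left(z \right)} = 1$
$T{\left(P \right)} = P + P^{2}$ ($T{\left(P \right)} = P^{2} + P = P + P^{2}$)
$\sqrt{U{\left(x,M{\left(14 \right)} \right)} + T{\left(628 \right)}} = \sqrt{\left(7 + 1\right)^{2} + 628 \left(1 + 628\right)} = \sqrt{8^{2} + 628 \cdot 629} = \sqrt{64 + 395012} = \sqrt{395076} = 2 \sqrt{98769}$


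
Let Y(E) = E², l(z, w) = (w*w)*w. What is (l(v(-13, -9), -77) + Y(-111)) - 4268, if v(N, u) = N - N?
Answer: -448480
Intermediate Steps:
v(N, u) = 0
l(z, w) = w³ (l(z, w) = w²*w = w³)
(l(v(-13, -9), -77) + Y(-111)) - 4268 = ((-77)³ + (-111)²) - 4268 = (-456533 + 12321) - 4268 = -444212 - 4268 = -448480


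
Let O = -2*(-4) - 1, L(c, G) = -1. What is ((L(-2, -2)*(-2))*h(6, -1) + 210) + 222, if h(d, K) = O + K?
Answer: 444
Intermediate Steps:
O = 7 (O = 8 - 1 = 7)
h(d, K) = 7 + K
((L(-2, -2)*(-2))*h(6, -1) + 210) + 222 = ((-1*(-2))*(7 - 1) + 210) + 222 = (2*6 + 210) + 222 = (12 + 210) + 222 = 222 + 222 = 444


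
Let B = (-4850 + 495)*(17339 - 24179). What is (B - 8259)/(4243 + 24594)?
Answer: 29779941/28837 ≈ 1032.7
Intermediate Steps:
B = 29788200 (B = -4355*(-6840) = 29788200)
(B - 8259)/(4243 + 24594) = (29788200 - 8259)/(4243 + 24594) = 29779941/28837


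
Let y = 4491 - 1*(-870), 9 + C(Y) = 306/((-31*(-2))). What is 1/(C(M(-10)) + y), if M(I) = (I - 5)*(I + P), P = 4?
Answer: 31/166065 ≈ 0.00018667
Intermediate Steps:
M(I) = (-5 + I)*(4 + I) (M(I) = (I - 5)*(I + 4) = (-5 + I)*(4 + I))
C(Y) = -126/31 (C(Y) = -9 + 306/((-31*(-2))) = -9 + 306/62 = -9 + 306*(1/62) = -9 + 153/31 = -126/31)
y = 5361 (y = 4491 + 870 = 5361)
1/(C(M(-10)) + y) = 1/(-126/31 + 5361) = 1/(166065/31) = 31/166065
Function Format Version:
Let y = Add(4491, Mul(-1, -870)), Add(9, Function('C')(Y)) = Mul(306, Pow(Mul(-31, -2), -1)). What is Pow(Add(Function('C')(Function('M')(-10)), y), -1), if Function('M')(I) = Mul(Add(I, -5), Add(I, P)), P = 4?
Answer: Rational(31, 166065) ≈ 0.00018667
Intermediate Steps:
Function('M')(I) = Mul(Add(-5, I), Add(4, I)) (Function('M')(I) = Mul(Add(I, -5), Add(I, 4)) = Mul(Add(-5, I), Add(4, I)))
Function('C')(Y) = Rational(-126, 31) (Function('C')(Y) = Add(-9, Mul(306, Pow(Mul(-31, -2), -1))) = Add(-9, Mul(306, Pow(62, -1))) = Add(-9, Mul(306, Rational(1, 62))) = Add(-9, Rational(153, 31)) = Rational(-126, 31))
y = 5361 (y = Add(4491, 870) = 5361)
Pow(Add(Function('C')(Function('M')(-10)), y), -1) = Pow(Add(Rational(-126, 31), 5361), -1) = Pow(Rational(166065, 31), -1) = Rational(31, 166065)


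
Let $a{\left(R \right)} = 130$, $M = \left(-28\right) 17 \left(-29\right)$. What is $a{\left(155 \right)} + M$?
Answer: $13934$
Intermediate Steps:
$M = 13804$ ($M = \left(-476\right) \left(-29\right) = 13804$)
$a{\left(155 \right)} + M = 130 + 13804 = 13934$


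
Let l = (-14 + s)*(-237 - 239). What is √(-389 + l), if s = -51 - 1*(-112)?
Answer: 9*I*√281 ≈ 150.87*I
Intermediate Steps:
s = 61 (s = -51 + 112 = 61)
l = -22372 (l = (-14 + 61)*(-237 - 239) = 47*(-476) = -22372)
√(-389 + l) = √(-389 - 22372) = √(-22761) = 9*I*√281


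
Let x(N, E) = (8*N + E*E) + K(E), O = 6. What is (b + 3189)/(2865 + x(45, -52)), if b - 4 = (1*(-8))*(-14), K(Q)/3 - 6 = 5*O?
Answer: 3305/6037 ≈ 0.54746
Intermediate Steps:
K(Q) = 108 (K(Q) = 18 + 3*(5*6) = 18 + 3*30 = 18 + 90 = 108)
b = 116 (b = 4 + (1*(-8))*(-14) = 4 - 8*(-14) = 4 + 112 = 116)
x(N, E) = 108 + E² + 8*N (x(N, E) = (8*N + E*E) + 108 = (8*N + E²) + 108 = (E² + 8*N) + 108 = 108 + E² + 8*N)
(b + 3189)/(2865 + x(45, -52)) = (116 + 3189)/(2865 + (108 + (-52)² + 8*45)) = 3305/(2865 + (108 + 2704 + 360)) = 3305/(2865 + 3172) = 3305/6037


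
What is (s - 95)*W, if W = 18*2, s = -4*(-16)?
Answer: -1116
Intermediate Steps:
s = 64
W = 36
(s - 95)*W = (64 - 95)*36 = -31*36 = -1116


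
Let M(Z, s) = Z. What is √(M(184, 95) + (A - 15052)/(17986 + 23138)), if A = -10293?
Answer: √77533863351/20562 ≈ 13.542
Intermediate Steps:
√(M(184, 95) + (A - 15052)/(17986 + 23138)) = √(184 + (-10293 - 15052)/(17986 + 23138)) = √(184 - 25345/41124) = √(7541471/41124) = √77533863351/20562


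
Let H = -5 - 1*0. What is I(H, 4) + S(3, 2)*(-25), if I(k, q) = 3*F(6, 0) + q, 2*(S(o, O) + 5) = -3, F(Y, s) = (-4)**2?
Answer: 429/2 ≈ 214.50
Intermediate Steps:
F(Y, s) = 16
H = -5 (H = -5 + 0 = -5)
S(o, O) = -13/2 (S(o, O) = -5 + (1/2)*(-3) = -5 - 3/2 = -13/2)
I(k, q) = 48 + q (I(k, q) = 3*16 + q = 48 + q)
I(H, 4) + S(3, 2)*(-25) = (48 + 4) - 13/2*(-25) = 52 + 325/2 = 429/2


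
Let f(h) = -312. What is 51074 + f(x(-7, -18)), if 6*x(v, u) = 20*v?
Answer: 50762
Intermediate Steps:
x(v, u) = 10*v/3 (x(v, u) = (20*v)/6 = 10*v/3)
51074 + f(x(-7, -18)) = 51074 - 312 = 50762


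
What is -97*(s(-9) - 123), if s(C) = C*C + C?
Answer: 4947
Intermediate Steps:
s(C) = C + C**2 (s(C) = C**2 + C = C + C**2)
-97*(s(-9) - 123) = -97*(-9*(1 - 9) - 123) = -97*(-9*(-8) - 123) = -97*(72 - 123) = -97*(-51) = 4947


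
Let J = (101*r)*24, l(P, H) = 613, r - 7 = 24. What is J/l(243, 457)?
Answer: 75144/613 ≈ 122.58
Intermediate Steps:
r = 31 (r = 7 + 24 = 31)
J = 75144 (J = (101*31)*24 = 3131*24 = 75144)
J/l(243, 457) = 75144/613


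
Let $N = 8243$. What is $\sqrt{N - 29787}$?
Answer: $2 i \sqrt{5386} \approx 146.78 i$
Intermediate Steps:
$\sqrt{N - 29787} = \sqrt{8243 - 29787} = \sqrt{-21544} = 2 i \sqrt{5386}$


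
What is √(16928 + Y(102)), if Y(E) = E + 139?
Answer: √17169 ≈ 131.03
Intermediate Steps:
Y(E) = 139 + E
√(16928 + Y(102)) = √(16928 + (139 + 102)) = √(16928 + 241) = √17169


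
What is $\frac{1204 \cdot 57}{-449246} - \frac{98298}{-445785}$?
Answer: $\frac{323015484}{4768264955} \approx 0.067743$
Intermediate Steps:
$\frac{1204 \cdot 57}{-449246} - \frac{98298}{-445785} = 68628 \left(- \frac{1}{449246}\right) - - \frac{32766}{148595} = - \frac{4902}{32089} + \frac{32766}{148595} = \frac{323015484}{4768264955}$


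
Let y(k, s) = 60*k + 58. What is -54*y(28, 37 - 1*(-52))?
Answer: -93852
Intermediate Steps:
y(k, s) = 58 + 60*k
-54*y(28, 37 - 1*(-52)) = -54*(58 + 60*28) = -54*(58 + 1680) = -54*1738 = -93852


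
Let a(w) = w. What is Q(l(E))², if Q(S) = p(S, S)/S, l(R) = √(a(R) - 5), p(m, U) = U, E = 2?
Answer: 1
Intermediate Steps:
l(R) = √(-5 + R) (l(R) = √(R - 5) = √(-5 + R))
Q(S) = 1 (Q(S) = S/S = 1)
Q(l(E))² = 1² = 1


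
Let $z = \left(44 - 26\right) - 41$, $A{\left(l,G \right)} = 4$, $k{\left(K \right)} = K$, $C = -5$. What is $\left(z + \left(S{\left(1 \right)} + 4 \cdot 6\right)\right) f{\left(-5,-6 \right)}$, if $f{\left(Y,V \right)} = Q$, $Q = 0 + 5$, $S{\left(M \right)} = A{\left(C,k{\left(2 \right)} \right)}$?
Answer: $25$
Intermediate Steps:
$S{\left(M \right)} = 4$
$Q = 5$
$f{\left(Y,V \right)} = 5$
$z = -23$ ($z = 18 - 41 = -23$)
$\left(z + \left(S{\left(1 \right)} + 4 \cdot 6\right)\right) f{\left(-5,-6 \right)} = \left(-23 + \left(4 + 4 \cdot 6\right)\right) 5 = \left(-23 + \left(4 + 24\right)\right) 5 = \left(-23 + 28\right) 5 = 5 \cdot 5 = 25$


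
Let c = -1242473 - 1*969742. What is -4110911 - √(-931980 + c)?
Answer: -4110911 - 3*I*√349355 ≈ -4.1109e+6 - 1773.2*I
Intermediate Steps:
c = -2212215 (c = -1242473 - 969742 = -2212215)
-4110911 - √(-931980 + c) = -4110911 - √(-931980 - 2212215) = -4110911 - √(-3144195) = -4110911 - 3*I*√349355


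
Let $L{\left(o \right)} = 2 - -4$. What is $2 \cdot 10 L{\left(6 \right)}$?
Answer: $120$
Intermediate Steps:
$L{\left(o \right)} = 6$ ($L{\left(o \right)} = 2 + 4 = 6$)
$2 \cdot 10 L{\left(6 \right)} = 2 \cdot 10 \cdot 6 = 20 \cdot 6 = 120$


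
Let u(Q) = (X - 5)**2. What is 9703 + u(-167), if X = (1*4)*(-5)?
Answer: 10328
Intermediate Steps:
X = -20 (X = 4*(-5) = -20)
u(Q) = 625 (u(Q) = (-20 - 5)**2 = (-25)**2 = 625)
9703 + u(-167) = 9703 + 625 = 10328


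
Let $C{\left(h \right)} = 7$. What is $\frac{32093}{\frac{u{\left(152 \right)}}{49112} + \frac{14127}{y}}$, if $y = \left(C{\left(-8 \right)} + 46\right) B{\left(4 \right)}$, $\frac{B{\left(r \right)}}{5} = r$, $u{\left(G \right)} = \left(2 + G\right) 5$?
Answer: $\frac{14917147330}{6201977} \approx 2405.2$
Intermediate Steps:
$u{\left(G \right)} = 10 + 5 G$
$B{\left(r \right)} = 5 r$
$y = 1060$ ($y = \left(7 + 46\right) 5 \cdot 4 = 53 \cdot 20 = 1060$)
$\frac{32093}{\frac{u{\left(152 \right)}}{49112} + \frac{14127}{y}} = \frac{32093}{\frac{10 + 5 \cdot 152}{49112} + \frac{14127}{1060}} = \frac{32093}{\left(10 + 760\right) \frac{1}{49112} + 14127 \cdot \frac{1}{1060}} = \frac{32093}{770 \cdot \frac{1}{49112} + \frac{14127}{1060}} = \frac{32093}{\frac{55}{3508} + \frac{14127}{1060}} = \frac{32093}{\frac{6201977}{464810}} = 32093 \cdot \frac{464810}{6201977} = \frac{14917147330}{6201977}$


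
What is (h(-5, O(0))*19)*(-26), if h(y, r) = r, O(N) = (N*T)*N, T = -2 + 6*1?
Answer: 0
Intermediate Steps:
T = 4 (T = -2 + 6 = 4)
O(N) = 4*N² (O(N) = (N*4)*N = (4*N)*N = 4*N²)
(h(-5, O(0))*19)*(-26) = ((4*0²)*19)*(-26) = ((4*0)*19)*(-26) = (0*19)*(-26) = 0*(-26) = 0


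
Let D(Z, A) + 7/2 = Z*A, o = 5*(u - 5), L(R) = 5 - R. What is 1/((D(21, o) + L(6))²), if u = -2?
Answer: 4/2187441 ≈ 1.8286e-6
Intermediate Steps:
o = -35 (o = 5*(-2 - 5) = 5*(-7) = -35)
D(Z, A) = -7/2 + A*Z (D(Z, A) = -7/2 + Z*A = -7/2 + A*Z)
1/((D(21, o) + L(6))²) = 1/(((-7/2 - 35*21) + (5 - 1*6))²) = 1/(((-7/2 - 735) + (5 - 6))²) = 1/((-1477/2 - 1)²) = 1/((-1479/2)²) = 1/(2187441/4) = 4/2187441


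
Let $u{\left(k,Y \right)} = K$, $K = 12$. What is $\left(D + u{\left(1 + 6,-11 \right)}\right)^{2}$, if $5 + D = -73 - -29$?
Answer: $1369$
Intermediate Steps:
$u{\left(k,Y \right)} = 12$
$D = -49$ ($D = -5 - 44 = -49$)
$\left(D + u{\left(1 + 6,-11 \right)}\right)^{2} = \left(-49 + 12\right)^{2} = \left(-37\right)^{2} = 1369$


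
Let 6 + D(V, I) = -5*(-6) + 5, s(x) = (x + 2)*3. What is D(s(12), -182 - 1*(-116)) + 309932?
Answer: 309961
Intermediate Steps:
s(x) = 6 + 3*x (s(x) = (2 + x)*3 = 6 + 3*x)
D(V, I) = 29 (D(V, I) = -6 + (-5*(-6) + 5) = -6 + (30 + 5) = -6 + 35 = 29)
D(s(12), -182 - 1*(-116)) + 309932 = 29 + 309932 = 309961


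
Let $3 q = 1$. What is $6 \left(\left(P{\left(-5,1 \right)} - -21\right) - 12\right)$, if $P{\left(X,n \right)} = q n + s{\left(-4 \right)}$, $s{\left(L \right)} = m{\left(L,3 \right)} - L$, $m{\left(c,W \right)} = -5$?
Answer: $50$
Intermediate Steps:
$q = \frac{1}{3}$ ($q = \frac{1}{3} \cdot 1 = \frac{1}{3} \approx 0.33333$)
$s{\left(L \right)} = -5 - L$
$P{\left(X,n \right)} = -1 + \frac{n}{3}$ ($P{\left(X,n \right)} = \frac{n}{3} - 1 = -1 + \frac{n}{3}$)
$6 \left(\left(P{\left(-5,1 \right)} - -21\right) - 12\right) = 6 \left(\left(\left(-1 + \frac{1}{3} \cdot 1\right) - -21\right) - 12\right) = 6 \left(\left(\left(-1 + \frac{1}{3}\right) + 21\right) - 12\right) = 6 \left(\left(- \frac{2}{3} + 21\right) - 12\right) = 6 \left(\frac{61}{3} - 12\right) = 6 \cdot \frac{25}{3} = 50$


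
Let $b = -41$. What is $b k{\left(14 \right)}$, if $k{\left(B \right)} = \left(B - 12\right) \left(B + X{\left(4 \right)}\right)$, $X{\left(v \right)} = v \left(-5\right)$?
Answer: $492$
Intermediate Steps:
$X{\left(v \right)} = - 5 v$
$k{\left(B \right)} = \left(-20 + B\right) \left(-12 + B\right)$ ($k{\left(B \right)} = \left(B - 12\right) \left(B - 20\right) = \left(-12 + B\right) \left(B - 20\right) = \left(-12 + B\right) \left(-20 + B\right) = \left(-20 + B\right) \left(-12 + B\right)$)
$b k{\left(14 \right)} = - 41 \left(240 + 14^{2} - 448\right) = - 41 \left(240 + 196 - 448\right) = \left(-41\right) \left(-12\right) = 492$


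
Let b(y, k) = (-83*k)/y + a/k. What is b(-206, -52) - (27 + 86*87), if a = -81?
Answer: -40322077/5356 ≈ -7528.4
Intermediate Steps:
b(y, k) = -81/k - 83*k/y (b(y, k) = (-83*k)/y - 81/k = -83*k/y - 81/k = -81/k - 83*k/y)
b(-206, -52) - (27 + 86*87) = (-81/(-52) - 83*(-52)/(-206)) - (27 + 86*87) = (-81*(-1/52) - 83*(-52)*(-1/206)) - (27 + 7482) = (81/52 - 2158/103) - 1*7509 = -103873/5356 - 7509 = -40322077/5356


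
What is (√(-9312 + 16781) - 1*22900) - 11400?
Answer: -34300 + √7469 ≈ -34214.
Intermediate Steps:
(√(-9312 + 16781) - 1*22900) - 11400 = (√7469 - 22900) - 11400 = (-22900 + √7469) - 11400 = -34300 + √7469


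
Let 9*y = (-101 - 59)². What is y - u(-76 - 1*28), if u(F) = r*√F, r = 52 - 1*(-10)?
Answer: 25600/9 - 124*I*√26 ≈ 2844.4 - 632.28*I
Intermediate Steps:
y = 25600/9 (y = (-101 - 59)²/9 = (⅑)*(-160)² = (⅑)*25600 = 25600/9 ≈ 2844.4)
r = 62 (r = 52 + 10 = 62)
u(F) = 62*√F
y - u(-76 - 1*28) = 25600/9 - 62*√(-76 - 1*28) = 25600/9 - 62*√(-76 - 28) = 25600/9 - 62*√(-104) = 25600/9 - 62*2*I*√26 = 25600/9 - 124*I*√26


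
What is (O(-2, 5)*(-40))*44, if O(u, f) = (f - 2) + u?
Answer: -1760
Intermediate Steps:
O(u, f) = -2 + f + u (O(u, f) = (-2 + f) + u = -2 + f + u)
(O(-2, 5)*(-40))*44 = ((-2 + 5 - 2)*(-40))*44 = (1*(-40))*44 = -40*44 = -1760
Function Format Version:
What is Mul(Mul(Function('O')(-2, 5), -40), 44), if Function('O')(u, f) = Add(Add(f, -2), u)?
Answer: -1760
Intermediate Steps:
Function('O')(u, f) = Add(-2, f, u) (Function('O')(u, f) = Add(Add(-2, f), u) = Add(-2, f, u))
Mul(Mul(Function('O')(-2, 5), -40), 44) = Mul(Mul(Add(-2, 5, -2), -40), 44) = Mul(Mul(1, -40), 44) = Mul(-40, 44) = -1760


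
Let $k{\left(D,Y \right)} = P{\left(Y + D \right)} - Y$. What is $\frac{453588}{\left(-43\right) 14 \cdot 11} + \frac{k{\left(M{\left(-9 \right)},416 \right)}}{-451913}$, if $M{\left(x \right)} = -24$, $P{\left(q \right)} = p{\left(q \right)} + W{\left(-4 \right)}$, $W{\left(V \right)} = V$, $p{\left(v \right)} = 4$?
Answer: $- \frac{190148014}{2776037} \approx -68.496$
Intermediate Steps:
$P{\left(q \right)} = 0$ ($P{\left(q \right)} = 4 - 4 = 0$)
$k{\left(D,Y \right)} = - Y$ ($k{\left(D,Y \right)} = 0 - Y = - Y$)
$\frac{453588}{\left(-43\right) 14 \cdot 11} + \frac{k{\left(M{\left(-9 \right)},416 \right)}}{-451913} = \frac{453588}{\left(-43\right) 14 \cdot 11} + \frac{\left(-1\right) 416}{-451913} = \frac{453588}{\left(-602\right) 11} - - \frac{416}{451913} = \frac{453588}{-6622} + \frac{416}{451913} = 453588 \left(- \frac{1}{6622}\right) + \frac{416}{451913} = - \frac{226794}{3311} + \frac{416}{451913} = - \frac{190148014}{2776037}$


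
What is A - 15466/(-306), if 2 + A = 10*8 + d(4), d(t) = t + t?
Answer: 20891/153 ≈ 136.54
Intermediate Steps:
d(t) = 2*t
A = 86 (A = -2 + (10*8 + 2*4) = -2 + (80 + 8) = -2 + 88 = 86)
A - 15466/(-306) = 86 - 15466/(-306) = 86 - 15466*(-1)/306 = 86 - 37*(-209/153) = 86 + 7733/153 = 20891/153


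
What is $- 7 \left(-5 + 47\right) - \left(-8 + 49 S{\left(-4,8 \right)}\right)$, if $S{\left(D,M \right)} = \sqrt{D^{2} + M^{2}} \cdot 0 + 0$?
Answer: $-286$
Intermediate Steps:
$S{\left(D,M \right)} = 0$ ($S{\left(D,M \right)} = 0 + 0 = 0$)
$- 7 \left(-5 + 47\right) - \left(-8 + 49 S{\left(-4,8 \right)}\right) = - 7 \left(-5 + 47\right) + \left(\left(-49\right) 0 + 8\right) = \left(-7\right) 42 + \left(0 + 8\right) = -294 + 8 = -286$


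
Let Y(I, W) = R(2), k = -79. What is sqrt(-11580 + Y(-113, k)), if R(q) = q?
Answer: I*sqrt(11578) ≈ 107.6*I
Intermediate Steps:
Y(I, W) = 2
sqrt(-11580 + Y(-113, k)) = sqrt(-11580 + 2) = sqrt(-11578) = I*sqrt(11578)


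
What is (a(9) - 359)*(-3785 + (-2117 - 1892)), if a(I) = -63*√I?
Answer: 4271112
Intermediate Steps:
(a(9) - 359)*(-3785 + (-2117 - 1892)) = (-63*√9 - 359)*(-3785 + (-2117 - 1892)) = (-63*3 - 359)*(-3785 - 4009) = (-189 - 359)*(-7794) = -548*(-7794) = 4271112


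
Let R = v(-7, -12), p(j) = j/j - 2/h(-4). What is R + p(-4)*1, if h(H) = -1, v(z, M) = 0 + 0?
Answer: 3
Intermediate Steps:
v(z, M) = 0
p(j) = 3 (p(j) = j/j - 2/(-1) = 1 - 2*(-1) = 1 + 2 = 3)
R = 0
R + p(-4)*1 = 0 + 3*1 = 0 + 3 = 3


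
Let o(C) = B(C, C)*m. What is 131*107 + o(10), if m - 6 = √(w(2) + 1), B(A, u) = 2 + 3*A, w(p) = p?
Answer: 14209 + 32*√3 ≈ 14264.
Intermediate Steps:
m = 6 + √3 (m = 6 + √(2 + 1) = 6 + √3 ≈ 7.7320)
o(C) = (2 + 3*C)*(6 + √3)
131*107 + o(10) = 131*107 + (2 + 3*10)*(6 + √3) = 14017 + (2 + 30)*(6 + √3) = 14017 + 32*(6 + √3) = 14017 + (192 + 32*√3) = 14209 + 32*√3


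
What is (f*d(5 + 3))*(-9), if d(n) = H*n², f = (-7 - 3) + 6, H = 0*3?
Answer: 0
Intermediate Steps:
H = 0
f = -4 (f = -10 + 6 = -4)
d(n) = 0 (d(n) = 0*n² = 0)
(f*d(5 + 3))*(-9) = -4*0*(-9) = 0*(-9) = 0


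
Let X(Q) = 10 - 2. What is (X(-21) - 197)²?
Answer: 35721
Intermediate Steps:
X(Q) = 8
(X(-21) - 197)² = (8 - 197)² = (-189)² = 35721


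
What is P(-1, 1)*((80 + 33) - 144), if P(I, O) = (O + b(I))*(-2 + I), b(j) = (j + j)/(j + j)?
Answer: 186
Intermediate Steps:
b(j) = 1 (b(j) = (2*j)/((2*j)) = (2*j)*(1/(2*j)) = 1)
P(I, O) = (1 + O)*(-2 + I) (P(I, O) = (O + 1)*(-2 + I) = (1 + O)*(-2 + I))
P(-1, 1)*((80 + 33) - 144) = (-2 - 1 - 2*1 - 1*1)*((80 + 33) - 144) = (-2 - 1 - 2 - 1)*(113 - 144) = -6*(-31) = 186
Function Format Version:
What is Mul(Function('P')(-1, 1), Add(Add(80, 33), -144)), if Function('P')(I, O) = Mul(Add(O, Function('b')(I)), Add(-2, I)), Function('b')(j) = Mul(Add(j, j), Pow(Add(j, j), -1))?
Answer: 186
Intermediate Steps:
Function('b')(j) = 1 (Function('b')(j) = Mul(Mul(2, j), Pow(Mul(2, j), -1)) = Mul(Mul(2, j), Mul(Rational(1, 2), Pow(j, -1))) = 1)
Function('P')(I, O) = Mul(Add(1, O), Add(-2, I)) (Function('P')(I, O) = Mul(Add(O, 1), Add(-2, I)) = Mul(Add(1, O), Add(-2, I)))
Mul(Function('P')(-1, 1), Add(Add(80, 33), -144)) = Mul(Add(-2, -1, Mul(-2, 1), Mul(-1, 1)), Add(Add(80, 33), -144)) = Mul(Add(-2, -1, -2, -1), Add(113, -144)) = Mul(-6, -31) = 186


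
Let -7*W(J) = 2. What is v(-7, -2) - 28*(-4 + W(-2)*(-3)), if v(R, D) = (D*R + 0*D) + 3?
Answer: 105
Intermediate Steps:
v(R, D) = 3 + D*R (v(R, D) = (D*R + 0) + 3 = D*R + 3 = 3 + D*R)
W(J) = -2/7 (W(J) = -1/7*2 = -2/7)
v(-7, -2) - 28*(-4 + W(-2)*(-3)) = (3 - 2*(-7)) - 28*(-4 - 2/7*(-3)) = (3 + 14) - 28*(-4 + 6/7) = 17 - 28*(-22/7) = 17 + 88 = 105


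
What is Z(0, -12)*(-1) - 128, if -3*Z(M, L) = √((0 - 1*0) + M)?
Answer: -128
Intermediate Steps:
Z(M, L) = -√M/3 (Z(M, L) = -√((0 - 1*0) + M)/3 = -√((0 + 0) + M)/3 = -√(0 + M)/3 = -√M/3)
Z(0, -12)*(-1) - 128 = -√0/3*(-1) - 128 = -⅓*0*(-1) - 128 = 0*(-1) - 128 = 0 - 128 = -128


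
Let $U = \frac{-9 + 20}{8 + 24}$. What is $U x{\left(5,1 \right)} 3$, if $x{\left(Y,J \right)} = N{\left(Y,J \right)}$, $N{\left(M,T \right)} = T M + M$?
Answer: $\frac{165}{16} \approx 10.313$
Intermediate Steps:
$N{\left(M,T \right)} = M + M T$ ($N{\left(M,T \right)} = M T + M = M + M T$)
$x{\left(Y,J \right)} = Y \left(1 + J\right)$
$U = \frac{11}{32} \approx 0.34375$
$U x{\left(5,1 \right)} 3 = \frac{11 \cdot 5 \left(1 + 1\right)}{32} \cdot 3 = \frac{11 \cdot 5 \cdot 2}{32} \cdot 3 = \frac{11}{32} \cdot 10 \cdot 3 = \frac{55}{16} \cdot 3 = \frac{165}{16}$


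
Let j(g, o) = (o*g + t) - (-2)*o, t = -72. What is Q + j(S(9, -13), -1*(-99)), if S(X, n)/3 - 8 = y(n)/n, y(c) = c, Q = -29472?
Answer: -26673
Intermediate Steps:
S(X, n) = 27 (S(X, n) = 24 + 3*(n/n) = 24 + 3*1 = 24 + 3 = 27)
j(g, o) = -72 + 2*o + g*o (j(g, o) = (o*g - 72) - (-2)*o = (g*o - 72) + 2*o = (-72 + g*o) + 2*o = -72 + 2*o + g*o)
Q + j(S(9, -13), -1*(-99)) = -29472 + (-72 + 2*(-1*(-99)) + 27*(-1*(-99))) = -29472 + (-72 + 2*99 + 27*99) = -29472 + (-72 + 198 + 2673) = -29472 + 2799 = -26673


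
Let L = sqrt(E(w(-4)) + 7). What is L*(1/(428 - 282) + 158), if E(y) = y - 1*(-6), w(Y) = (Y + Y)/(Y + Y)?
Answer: 23069*sqrt(14)/146 ≈ 591.21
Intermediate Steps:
w(Y) = 1 (w(Y) = (2*Y)/((2*Y)) = (2*Y)*(1/(2*Y)) = 1)
E(y) = 6 + y (E(y) = y + 6 = 6 + y)
L = sqrt(14) (L = sqrt((6 + 1) + 7) = sqrt(7 + 7) = sqrt(14) ≈ 3.7417)
L*(1/(428 - 282) + 158) = sqrt(14)*(1/(428 - 282) + 158) = sqrt(14)*(1/146 + 158) = sqrt(14)*(23069/146) = 23069*sqrt(14)/146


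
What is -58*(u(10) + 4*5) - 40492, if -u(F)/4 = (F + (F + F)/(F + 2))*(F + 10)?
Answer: 37444/3 ≈ 12481.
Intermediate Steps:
u(F) = -4*(10 + F)*(F + 2*F/(2 + F)) (u(F) = -4*(F + (F + F)/(F + 2))*(F + 10) = -4*(F + (2*F)/(2 + F))*(10 + F) = -4*(F + 2*F/(2 + F))*(10 + F) = -4*(10 + F)*(F + 2*F/(2 + F)))
-58*(u(10) + 4*5) - 40492 = -58*(-4*10*(40 + 10² + 14*10)/(2 + 10) + 4*5) - 40492 = -58*(-4*10*(40 + 100 + 140)/12 + 20) - 40492 = -58*(-4*10*1/12*280 + 20) - 40492 = -58*(-2800/3 + 20) - 40492 = -58*(-2740/3) - 40492 = 158920/3 - 40492 = 37444/3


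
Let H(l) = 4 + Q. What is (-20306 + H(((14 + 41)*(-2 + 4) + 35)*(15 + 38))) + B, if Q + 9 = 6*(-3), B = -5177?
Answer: -25506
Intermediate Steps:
Q = -27 (Q = -9 + 6*(-3) = -9 - 18 = -27)
H(l) = -23 (H(l) = 4 - 27 = -23)
(-20306 + H(((14 + 41)*(-2 + 4) + 35)*(15 + 38))) + B = (-20306 - 23) - 5177 = -20329 - 5177 = -25506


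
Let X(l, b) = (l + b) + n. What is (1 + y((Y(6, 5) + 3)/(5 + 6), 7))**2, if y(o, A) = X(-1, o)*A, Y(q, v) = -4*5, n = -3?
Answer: 173056/121 ≈ 1430.2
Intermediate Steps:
Y(q, v) = -20
X(l, b) = -3 + b + l (X(l, b) = (l + b) - 3 = (b + l) - 3 = -3 + b + l)
y(o, A) = A*(-4 + o) (y(o, A) = (-3 + o - 1)*A = (-4 + o)*A = A*(-4 + o))
(1 + y((Y(6, 5) + 3)/(5 + 6), 7))**2 = (1 + 7*(-4 + (-20 + 3)/(5 + 6)))**2 = (1 + 7*(-4 - 17/11))**2 = (1 + 7*(-61/11))**2 = (1 - 427/11)**2 = (-416/11)**2 = 173056/121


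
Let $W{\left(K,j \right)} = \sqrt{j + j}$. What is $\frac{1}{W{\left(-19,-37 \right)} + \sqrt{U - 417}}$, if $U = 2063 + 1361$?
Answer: $\frac{1}{\sqrt{3007} + i \sqrt{74}} \approx 0.017798 - 0.0027921 i$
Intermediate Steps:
$U = 3424$
$W{\left(K,j \right)} = \sqrt{2} \sqrt{j}$ ($W{\left(K,j \right)} = \sqrt{2 j} = \sqrt{2} \sqrt{j}$)
$\frac{1}{W{\left(-19,-37 \right)} + \sqrt{U - 417}} = \frac{1}{\sqrt{2} \sqrt{-37} + \sqrt{3424 - 417}} = \frac{1}{\sqrt{2} i \sqrt{37} + \sqrt{3007}} = \frac{1}{i \sqrt{74} + \sqrt{3007}} = \frac{1}{\sqrt{3007} + i \sqrt{74}}$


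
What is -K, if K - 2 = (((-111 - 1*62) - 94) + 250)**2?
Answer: -291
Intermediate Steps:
K = 291 (K = 2 + (((-111 - 1*62) - 94) + 250)**2 = 2 + (((-111 - 62) - 94) + 250)**2 = 2 + ((-173 - 94) + 250)**2 = 2 + (-267 + 250)**2 = 2 + (-17)**2 = 2 + 289 = 291)
-K = -1*291 = -291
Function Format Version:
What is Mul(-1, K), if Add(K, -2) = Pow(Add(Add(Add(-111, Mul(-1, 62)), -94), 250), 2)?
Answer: -291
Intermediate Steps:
K = 291 (K = Add(2, Pow(Add(Add(Add(-111, Mul(-1, 62)), -94), 250), 2)) = Add(2, Pow(Add(Add(Add(-111, -62), -94), 250), 2)) = Add(2, Pow(Add(Add(-173, -94), 250), 2)) = Add(2, Pow(Add(-267, 250), 2)) = Add(2, Pow(-17, 2)) = Add(2, 289) = 291)
Mul(-1, K) = Mul(-1, 291) = -291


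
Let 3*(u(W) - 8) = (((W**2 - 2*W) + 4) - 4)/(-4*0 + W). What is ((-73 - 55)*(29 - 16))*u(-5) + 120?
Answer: -27928/3 ≈ -9309.3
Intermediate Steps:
u(W) = 8 + (W**2 - 2*W)/(3*W) (u(W) = 8 + ((((W**2 - 2*W) + 4) - 4)/(-4*0 + W))/3 = 8 + (((4 + W**2 - 2*W) - 4)/(0 + W))/3 = 8 + ((W**2 - 2*W)/W)/3 = 8 + (W**2 - 2*W)/(3*W))
((-73 - 55)*(29 - 16))*u(-5) + 120 = ((-73 - 55)*(29 - 16))*(22/3 + (1/3)*(-5)) + 120 = (-128*13)*(22/3 - 5/3) + 120 = -1664*17/3 + 120 = -28288/3 + 120 = -27928/3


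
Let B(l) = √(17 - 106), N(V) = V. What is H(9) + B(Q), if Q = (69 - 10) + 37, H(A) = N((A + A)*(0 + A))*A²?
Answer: 13122 + I*√89 ≈ 13122.0 + 9.434*I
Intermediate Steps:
H(A) = 2*A⁴ (H(A) = ((A + A)*(0 + A))*A² = ((2*A)*A)*A² = (2*A²)*A² = 2*A⁴)
Q = 96 (Q = 59 + 37 = 96)
B(l) = I*√89 (B(l) = √(-89) = I*√89)
H(9) + B(Q) = 2*9⁴ + I*√89 = 2*6561 + I*√89 = 13122 + I*√89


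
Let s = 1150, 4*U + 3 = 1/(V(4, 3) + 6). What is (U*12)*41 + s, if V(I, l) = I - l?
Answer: 5590/7 ≈ 798.57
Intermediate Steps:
U = -5/7 (U = -¾ + 1/(4*((4 - 1*3) + 6)) = -¾ + 1/(4*((4 - 3) + 6)) = -¾ + 1/(4*(1 + 6)) = -¾ + (¼)/7 = -¾ + (¼)*(⅐) = -¾ + 1/28 = -5/7 ≈ -0.71429)
(U*12)*41 + s = -5/7*12*41 + 1150 = -60/7*41 + 1150 = -2460/7 + 1150 = 5590/7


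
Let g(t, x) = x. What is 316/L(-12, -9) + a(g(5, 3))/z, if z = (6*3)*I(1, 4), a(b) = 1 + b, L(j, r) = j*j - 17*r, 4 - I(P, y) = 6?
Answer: 283/297 ≈ 0.95286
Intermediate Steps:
I(P, y) = -2 (I(P, y) = 4 - 1*6 = 4 - 6 = -2)
L(j, r) = j**2 - 17*r
z = -36 (z = (6*3)*(-2) = 18*(-2) = -36)
316/L(-12, -9) + a(g(5, 3))/z = 316/((-12)**2 - 17*(-9)) + (1 + 3)/(-36) = 316/(144 + 153) + 4*(-1/36) = 316/297 - 1/9 = 283/297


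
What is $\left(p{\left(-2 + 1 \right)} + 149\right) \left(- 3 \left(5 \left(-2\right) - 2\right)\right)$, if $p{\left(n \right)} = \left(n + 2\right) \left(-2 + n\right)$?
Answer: $5256$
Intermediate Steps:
$p{\left(n \right)} = \left(-2 + n\right) \left(2 + n\right)$ ($p{\left(n \right)} = \left(2 + n\right) \left(-2 + n\right) = \left(-2 + n\right) \left(2 + n\right)$)
$\left(p{\left(-2 + 1 \right)} + 149\right) \left(- 3 \left(5 \left(-2\right) - 2\right)\right) = \left(\left(-4 + \left(-2 + 1\right)^{2}\right) + 149\right) \left(- 3 \left(5 \left(-2\right) - 2\right)\right) = \left(\left(-4 + \left(-1\right)^{2}\right) + 149\right) \left(- 3 \left(-10 - 2\right)\right) = \left(\left(-4 + 1\right) + 149\right) \left(\left(-3\right) \left(-12\right)\right) = \left(-3 + 149\right) 36 = 146 \cdot 36 = 5256$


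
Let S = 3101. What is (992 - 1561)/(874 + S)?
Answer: -569/3975 ≈ -0.14314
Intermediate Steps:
(992 - 1561)/(874 + S) = (992 - 1561)/(874 + 3101) = -569/3975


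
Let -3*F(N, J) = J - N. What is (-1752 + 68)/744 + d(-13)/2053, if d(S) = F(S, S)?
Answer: -421/186 ≈ -2.2634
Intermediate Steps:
F(N, J) = -J/3 + N/3 (F(N, J) = -(J - N)/3 = -J/3 + N/3)
d(S) = 0 (d(S) = -S/3 + S/3 = 0)
(-1752 + 68)/744 + d(-13)/2053 = (-1752 + 68)/744 + 0/2053 = -1684*1/744 + 0*(1/2053) = -421/186 + 0 = -421/186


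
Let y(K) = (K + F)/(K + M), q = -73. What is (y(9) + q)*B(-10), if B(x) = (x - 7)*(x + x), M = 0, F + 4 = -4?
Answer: -223040/9 ≈ -24782.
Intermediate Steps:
F = -8 (F = -4 - 4 = -8)
y(K) = (-8 + K)/K (y(K) = (K - 8)/(K + 0) = (-8 + K)/K)
B(x) = 2*x*(-7 + x) (B(x) = (-7 + x)*(2*x) = 2*x*(-7 + x))
(y(9) + q)*B(-10) = ((-8 + 9)/9 - 73)*(2*(-10)*(-7 - 10)) = ((1/9)*1 - 73)*(2*(-10)*(-17)) = (1/9 - 73)*340 = -656/9*340 = -223040/9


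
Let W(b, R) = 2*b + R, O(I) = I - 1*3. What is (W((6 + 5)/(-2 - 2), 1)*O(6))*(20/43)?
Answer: -270/43 ≈ -6.2791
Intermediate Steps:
O(I) = -3 + I (O(I) = I - 3 = -3 + I)
W(b, R) = R + 2*b
(W((6 + 5)/(-2 - 2), 1)*O(6))*(20/43) = ((1 + 2*((6 + 5)/(-2 - 2)))*(-3 + 6))*(20/43) = ((1 + 2*(11/(-4)))*3)*(20*(1/43)) = ((1 + 2*(11*(-1/4)))*3)*(20/43) = ((1 + 2*(-11/4))*3)*(20/43) = ((1 - 11/2)*3)*(20/43) = -9/2*3*(20/43) = -27/2*20/43 = -270/43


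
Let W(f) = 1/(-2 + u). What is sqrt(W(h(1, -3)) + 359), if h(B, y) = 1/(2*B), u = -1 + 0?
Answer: 2*sqrt(807)/3 ≈ 18.939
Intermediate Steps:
u = -1
h(B, y) = 1/(2*B)
W(f) = -1/3 (W(f) = 1/(-2 - 1) = 1/(-3) = -1/3)
sqrt(W(h(1, -3)) + 359) = sqrt(-1/3 + 359) = sqrt(1076/3) = 2*sqrt(807)/3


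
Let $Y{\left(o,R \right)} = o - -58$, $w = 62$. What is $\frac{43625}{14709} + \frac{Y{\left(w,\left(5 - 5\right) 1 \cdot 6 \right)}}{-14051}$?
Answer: $\frac{611209795}{206676159} \approx 2.9573$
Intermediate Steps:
$Y{\left(o,R \right)} = 58 + o$ ($Y{\left(o,R \right)} = o + 58 = 58 + o$)
$\frac{43625}{14709} + \frac{Y{\left(w,\left(5 - 5\right) 1 \cdot 6 \right)}}{-14051} = \frac{43625}{14709} + \frac{58 + 62}{-14051} = 43625 \cdot \frac{1}{14709} + 120 \left(- \frac{1}{14051}\right) = \frac{43625}{14709} - \frac{120}{14051} = \frac{611209795}{206676159}$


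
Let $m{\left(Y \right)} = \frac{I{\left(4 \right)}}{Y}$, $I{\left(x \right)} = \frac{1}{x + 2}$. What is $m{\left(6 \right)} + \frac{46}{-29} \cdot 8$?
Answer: $- \frac{13219}{1044} \approx -12.662$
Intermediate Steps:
$I{\left(x \right)} = \frac{1}{2 + x}$
$m{\left(Y \right)} = \frac{1}{6 Y}$ ($m{\left(Y \right)} = \frac{1}{\left(2 + 4\right) Y} = \frac{1}{6 Y}$)
$m{\left(6 \right)} + \frac{46}{-29} \cdot 8 = \frac{1}{6 \cdot 6} + \frac{46}{-29} \cdot 8 = \frac{1}{6} \cdot \frac{1}{6} + 46 \left(- \frac{1}{29}\right) 8 = \frac{1}{36} - \frac{368}{29} = - \frac{13219}{1044}$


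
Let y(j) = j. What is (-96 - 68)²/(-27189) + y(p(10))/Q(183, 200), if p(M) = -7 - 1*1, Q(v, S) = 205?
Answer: -5731192/5573745 ≈ -1.0282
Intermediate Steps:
p(M) = -8 (p(M) = -7 - 1 = -8)
(-96 - 68)²/(-27189) + y(p(10))/Q(183, 200) = (-96 - 68)²/(-27189) - 8/205 = (-164)²*(-1/27189) - 8*1/205 = 26896*(-1/27189) - 8/205 = -26896/27189 - 8/205 = -5731192/5573745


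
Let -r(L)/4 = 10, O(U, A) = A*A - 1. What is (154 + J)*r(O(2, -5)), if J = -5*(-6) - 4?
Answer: -7200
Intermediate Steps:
O(U, A) = -1 + A² (O(U, A) = A² - 1 = -1 + A²)
r(L) = -40 (r(L) = -4*10 = -40)
J = 26 (J = 30 - 4 = 26)
(154 + J)*r(O(2, -5)) = (154 + 26)*(-40) = 180*(-40) = -7200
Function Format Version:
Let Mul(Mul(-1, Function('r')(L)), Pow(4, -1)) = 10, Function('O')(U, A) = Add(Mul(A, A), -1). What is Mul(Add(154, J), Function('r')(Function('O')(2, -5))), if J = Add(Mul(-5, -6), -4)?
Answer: -7200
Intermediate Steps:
Function('O')(U, A) = Add(-1, Pow(A, 2)) (Function('O')(U, A) = Add(Pow(A, 2), -1) = Add(-1, Pow(A, 2)))
Function('r')(L) = -40 (Function('r')(L) = Mul(-4, 10) = -40)
J = 26 (J = Add(30, -4) = 26)
Mul(Add(154, J), Function('r')(Function('O')(2, -5))) = Mul(Add(154, 26), -40) = Mul(180, -40) = -7200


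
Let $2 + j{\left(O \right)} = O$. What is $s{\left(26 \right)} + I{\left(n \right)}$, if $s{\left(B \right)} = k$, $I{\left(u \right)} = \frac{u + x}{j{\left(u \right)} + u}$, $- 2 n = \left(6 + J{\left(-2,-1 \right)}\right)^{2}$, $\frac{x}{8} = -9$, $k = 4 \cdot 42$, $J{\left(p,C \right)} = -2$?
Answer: $\frac{1552}{9} \approx 172.44$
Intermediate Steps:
$k = 168$
$j{\left(O \right)} = -2 + O$
$x = -72$ ($x = 8 \left(-9\right) = -72$)
$n = -8$ ($n = - \frac{\left(6 - 2\right)^{2}}{2} = - \frac{4^{2}}{2} = \left(- \frac{1}{2}\right) 16 = -8$)
$I{\left(u \right)} = \frac{-72 + u}{-2 + 2 u}$ ($I{\left(u \right)} = \frac{u - 72}{\left(-2 + u\right) + u} = \frac{-72 + u}{-2 + 2 u}$)
$s{\left(B \right)} = 168$
$s{\left(26 \right)} + I{\left(n \right)} = 168 + \frac{-72 - 8}{2 \left(-1 - 8\right)} = 168 + \frac{1}{2} \frac{1}{-9} \left(-80\right) = 168 + \frac{1}{2} \left(- \frac{1}{9}\right) \left(-80\right) = 168 + \frac{40}{9} = \frac{1552}{9}$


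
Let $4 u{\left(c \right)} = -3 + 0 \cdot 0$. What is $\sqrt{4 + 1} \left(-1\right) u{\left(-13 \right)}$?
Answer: $\frac{3 \sqrt{5}}{4} \approx 1.6771$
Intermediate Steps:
$u{\left(c \right)} = - \frac{3}{4}$ ($u{\left(c \right)} = \frac{-3 + 0 \cdot 0}{4} = \frac{-3 + 0}{4} = \frac{1}{4} \left(-3\right) = - \frac{3}{4}$)
$\sqrt{4 + 1} \left(-1\right) u{\left(-13 \right)} = \sqrt{4 + 1} \left(-1\right) \left(- \frac{3}{4}\right) = \sqrt{5} \left(-1\right) \left(- \frac{3}{4}\right) = - \sqrt{5} \left(- \frac{3}{4}\right) = \frac{3 \sqrt{5}}{4}$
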